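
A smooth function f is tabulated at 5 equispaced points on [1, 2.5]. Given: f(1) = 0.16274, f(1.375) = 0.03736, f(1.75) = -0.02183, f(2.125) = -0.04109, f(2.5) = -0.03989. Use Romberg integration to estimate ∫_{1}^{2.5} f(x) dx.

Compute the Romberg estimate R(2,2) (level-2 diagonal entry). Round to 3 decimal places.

R(0,0) (trapezoid, 1 panel, h=1.5000): 0.09214
R(1,0) (trapezoid, 2 panels, h=0.7500): 0.02970
R(2,0) (trapezoid, 4 panels, h=0.3750): 0.01345
R(1,1) = 0.02970 + (0.02970 − 0.09214)/3 = 0.00889
R(2,1) = 0.01345 + (0.01345 − 0.02970)/3 = 0.00803
R(2,2) = 0.00803 + (0.00803 − 0.00889)/15 = 0.00797

0.008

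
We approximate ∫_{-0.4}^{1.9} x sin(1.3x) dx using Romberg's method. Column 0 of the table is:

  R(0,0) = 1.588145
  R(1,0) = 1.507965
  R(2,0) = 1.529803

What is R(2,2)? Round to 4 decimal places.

1.5408

Richardson extrapolation on the trapezoidal column (denominator 4−1=3):
R(1,1) = 1.507965 + (1.507965 − 1.588145)/3 = 1.481238
R(2,1) = 1.529803 + (1.529803 − 1.507965)/3 = 1.537082
R(2,2) = 1.537082 + (1.537082 − 1.481238)/15 = 1.540805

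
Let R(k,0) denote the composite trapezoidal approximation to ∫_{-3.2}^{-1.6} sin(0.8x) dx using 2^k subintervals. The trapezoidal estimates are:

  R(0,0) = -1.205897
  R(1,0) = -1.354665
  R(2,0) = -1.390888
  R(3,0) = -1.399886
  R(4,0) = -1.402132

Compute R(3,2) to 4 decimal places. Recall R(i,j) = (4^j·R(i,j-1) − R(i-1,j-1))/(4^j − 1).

R(2,1) = (4·(-1.390888) − (-1.354665)) / 3 = -1.402962
R(3,1) = (4·(-1.399886) − (-1.390888)) / 3 = -1.402885
R(3,2) = -1.402885 + (-1.402885 − (-1.402962))/15 = -1.402880

-1.4029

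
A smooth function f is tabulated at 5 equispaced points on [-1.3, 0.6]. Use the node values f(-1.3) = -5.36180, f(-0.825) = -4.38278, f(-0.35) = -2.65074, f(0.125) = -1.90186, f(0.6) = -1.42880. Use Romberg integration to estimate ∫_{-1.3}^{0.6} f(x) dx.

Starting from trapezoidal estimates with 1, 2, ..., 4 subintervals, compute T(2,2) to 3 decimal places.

-5.921

T(0,0) (trapezoid, 1 panel, h=1.9000): -6.45107
T(1,0) (trapezoid, 2 panels, h=0.9500): -5.74374
T(2,0) (trapezoid, 4 panels, h=0.4750): -5.85707
T(1,1) = -5.74374 + (-5.74374 − (-6.45107))/3 = -5.50796
T(2,1) = -5.85707 + (-5.85707 − (-5.74374))/3 = -5.89485
T(2,2) = -5.89485 + (-5.89485 − (-5.50796))/15 = -5.92064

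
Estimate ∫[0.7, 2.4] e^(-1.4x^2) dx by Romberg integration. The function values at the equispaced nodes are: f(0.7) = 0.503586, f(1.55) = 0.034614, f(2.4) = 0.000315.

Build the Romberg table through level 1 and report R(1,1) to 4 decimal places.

0.1820

R(0,0) (trapezoid, 1 panel, h=1.7000): 0.428316
R(1,0) (trapezoid, 2 panels, h=0.8500): 0.243580
R(1,1) = 0.243580 + (0.243580 − 0.428316)/3 = 0.182001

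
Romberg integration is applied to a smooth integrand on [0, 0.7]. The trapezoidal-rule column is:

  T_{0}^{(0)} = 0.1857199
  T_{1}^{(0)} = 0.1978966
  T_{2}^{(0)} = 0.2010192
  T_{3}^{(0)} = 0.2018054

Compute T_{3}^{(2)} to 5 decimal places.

T_{2}^{(1)} = (4·0.2010192 − 0.1978966) / 3 = 0.2020601
T_{3}^{(1)} = (4·0.2018054 − 0.2010192) / 3 = 0.2020675
T_{3}^{(2)} = (16·0.2020675 − 0.2020601) / 15 = 0.2020680

0.20207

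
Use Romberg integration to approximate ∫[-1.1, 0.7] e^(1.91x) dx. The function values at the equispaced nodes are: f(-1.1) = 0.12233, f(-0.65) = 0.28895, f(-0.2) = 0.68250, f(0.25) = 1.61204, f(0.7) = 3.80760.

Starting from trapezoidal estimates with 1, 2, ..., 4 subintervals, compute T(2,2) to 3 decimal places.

T(0,0) (trapezoid, 1 panel, h=1.8000): 3.53694
T(1,0) (trapezoid, 2 panels, h=0.9000): 2.38272
T(2,0) (trapezoid, 4 panels, h=0.4500): 2.04680
T(1,1) = 2.38272 + (2.38272 − 3.53694)/3 = 1.99798
T(2,1) = 2.04680 + (2.04680 − 2.38272)/3 = 1.93483
T(2,2) = 1.93483 + (1.93483 − 1.99798)/15 = 1.93062

1.931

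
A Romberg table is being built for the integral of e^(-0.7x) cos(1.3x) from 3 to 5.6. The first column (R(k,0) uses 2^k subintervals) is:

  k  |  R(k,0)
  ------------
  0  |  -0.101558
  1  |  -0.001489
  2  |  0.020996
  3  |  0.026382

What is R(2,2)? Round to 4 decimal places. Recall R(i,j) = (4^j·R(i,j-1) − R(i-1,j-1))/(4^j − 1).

Richardson extrapolation on the trapezoidal column (denominator 4−1=3):
R(1,1) = -0.001489 + (-0.001489 − (-0.101558))/3 = 0.031867
R(2,1) = 0.020996 + (0.020996 − (-0.001489))/3 = 0.028491
R(2,2) = (16·0.028491 − 0.031867) / 15 = 0.028266

0.0283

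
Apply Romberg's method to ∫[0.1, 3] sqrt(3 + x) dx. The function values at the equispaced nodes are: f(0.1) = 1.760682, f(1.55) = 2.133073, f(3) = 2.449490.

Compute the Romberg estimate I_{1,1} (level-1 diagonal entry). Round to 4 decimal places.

I_{0,0} (trapezoid, 1 panel, h=2.9000): 6.104749
I_{1,0} (trapezoid, 2 panels, h=1.4500): 6.145331
I_{1,1} = 6.145331 + (6.145331 − 6.104749)/3 = 6.158858

6.1589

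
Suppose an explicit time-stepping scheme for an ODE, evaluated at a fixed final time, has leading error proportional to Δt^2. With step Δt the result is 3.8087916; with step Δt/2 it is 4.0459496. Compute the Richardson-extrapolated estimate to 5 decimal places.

4.12500

The leading error scales as Δt^2; refining by a factor of 2 reduces it by 2^2 = 4.
Extrapolated value = (4·A(Δt/2) − A(Δt)) / (4 − 1)
= (4·4.0459496 − 3.8087916) / 3
= 12.3750068 / 3 = 4.1250023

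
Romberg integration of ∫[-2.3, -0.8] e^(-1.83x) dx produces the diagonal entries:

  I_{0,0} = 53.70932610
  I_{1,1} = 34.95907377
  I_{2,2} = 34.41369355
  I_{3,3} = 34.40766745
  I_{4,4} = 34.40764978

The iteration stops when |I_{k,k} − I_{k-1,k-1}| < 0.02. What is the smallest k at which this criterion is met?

k = 3

|I_{1,1} − I_{0,0}| = 18.75025233 ≥ 0.02
|I_{2,2} − I_{1,1}| = 0.54538022 ≥ 0.02
|I_{3,3} − I_{2,2}| = 0.00602610 < 0.02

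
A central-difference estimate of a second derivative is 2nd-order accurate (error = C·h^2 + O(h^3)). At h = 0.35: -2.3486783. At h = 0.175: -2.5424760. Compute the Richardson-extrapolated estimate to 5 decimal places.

-2.60708

The leading error scales as h^2; refining by a factor of 2 reduces it by 2^2 = 4.
Extrapolated value = (4·A(h/2) − A(h)) / (4 − 1)
= (4·(-2.5424760) − (-2.3486783)) / 3
= -7.8212257 / 3 = -2.6070752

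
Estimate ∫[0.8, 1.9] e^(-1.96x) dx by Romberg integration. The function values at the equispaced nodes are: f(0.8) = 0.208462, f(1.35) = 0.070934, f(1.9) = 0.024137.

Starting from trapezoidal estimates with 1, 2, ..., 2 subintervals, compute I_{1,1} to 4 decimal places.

I_{0,0} (trapezoid, 1 panel, h=1.1000): 0.127929
I_{1,0} (trapezoid, 2 panels, h=0.5500): 0.102978
I_{1,1} = 0.102978 + (0.102978 − 0.127929)/3 = 0.094661

0.0947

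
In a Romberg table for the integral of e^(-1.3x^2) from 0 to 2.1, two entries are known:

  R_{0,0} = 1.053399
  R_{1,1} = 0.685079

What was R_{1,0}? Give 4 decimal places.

From R_{1,1} = (4·R_{1,0} − R_{0,0})/3, solve for R_{1,0}:
4·R_{1,0} = 3·0.685079 + 1.053399 = 3.108636
R_{1,0} = 0.777159

0.7772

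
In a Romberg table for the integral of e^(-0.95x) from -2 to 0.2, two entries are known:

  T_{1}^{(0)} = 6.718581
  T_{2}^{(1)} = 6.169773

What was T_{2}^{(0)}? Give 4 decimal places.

6.3070

From T_{2}^{(1)} = (4·T_{2}^{(0)} − T_{1}^{(0)})/3, solve for T_{2}^{(0)}:
4·T_{2}^{(0)} = 3·6.169773 + 6.718581 = 25.227900
T_{2}^{(0)} = 6.306975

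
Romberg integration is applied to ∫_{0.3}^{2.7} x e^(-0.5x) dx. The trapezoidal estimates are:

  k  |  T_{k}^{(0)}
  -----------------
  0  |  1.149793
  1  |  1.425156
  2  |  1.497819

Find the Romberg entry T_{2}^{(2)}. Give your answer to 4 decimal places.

T_{1}^{(1)} = 1.425156 + (1.425156 − 1.149793)/3 = 1.516944
T_{2}^{(1)} = 1.497819 + (1.497819 − 1.425156)/3 = 1.522040
T_{2}^{(2)} = 1.522040 + (1.522040 − 1.516944)/15 = 1.522380

1.5224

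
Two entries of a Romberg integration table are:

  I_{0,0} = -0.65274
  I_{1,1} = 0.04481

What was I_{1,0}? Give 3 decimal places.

-0.130

From I_{1,1} = (4·I_{1,0} − I_{0,0})/3, solve for I_{1,0}:
4·I_{1,0} = 3·0.04481 + (-0.65274) = -0.51831
I_{1,0} = -0.12958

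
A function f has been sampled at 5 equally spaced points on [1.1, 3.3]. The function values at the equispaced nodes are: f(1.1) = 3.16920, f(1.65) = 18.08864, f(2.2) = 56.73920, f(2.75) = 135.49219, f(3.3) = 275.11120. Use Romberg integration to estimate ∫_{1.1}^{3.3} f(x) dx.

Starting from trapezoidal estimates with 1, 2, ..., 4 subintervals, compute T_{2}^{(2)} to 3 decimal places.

T_{0}^{(0)} (trapezoid, 1 panel, h=2.2000): 306.10844
T_{1}^{(0)} (trapezoid, 2 panels, h=1.1000): 215.46734
T_{2}^{(0)} (trapezoid, 4 panels, h=0.5500): 192.20313
T_{1}^{(1)} = 215.46734 + (215.46734 − 306.10844)/3 = 185.25364
T_{2}^{(1)} = 192.20313 + (192.20313 − 215.46734)/3 = 184.44839
T_{2}^{(2)} = 184.44839 + (184.44839 − 185.25364)/15 = 184.39471

184.395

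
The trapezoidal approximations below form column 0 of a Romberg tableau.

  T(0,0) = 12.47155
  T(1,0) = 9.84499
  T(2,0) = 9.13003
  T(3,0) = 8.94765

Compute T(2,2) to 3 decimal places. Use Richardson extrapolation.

8.887

T(1,1) = (4·9.84499 − 12.47155) / 3 = 8.96947
T(2,1) = (4·9.13003 − 9.84499) / 3 = 8.89171
T(2,2) = (16·8.89171 − 8.96947) / 15 = 8.88653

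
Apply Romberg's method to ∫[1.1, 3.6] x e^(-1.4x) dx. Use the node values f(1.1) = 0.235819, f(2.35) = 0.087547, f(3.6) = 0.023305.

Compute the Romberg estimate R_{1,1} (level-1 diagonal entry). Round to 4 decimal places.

0.2539

R_{0,0} (trapezoid, 1 panel, h=2.5000): 0.323905
R_{1,0} (trapezoid, 2 panels, h=1.2500): 0.271386
R_{1,1} = 0.271386 + (0.271386 − 0.323905)/3 = 0.253880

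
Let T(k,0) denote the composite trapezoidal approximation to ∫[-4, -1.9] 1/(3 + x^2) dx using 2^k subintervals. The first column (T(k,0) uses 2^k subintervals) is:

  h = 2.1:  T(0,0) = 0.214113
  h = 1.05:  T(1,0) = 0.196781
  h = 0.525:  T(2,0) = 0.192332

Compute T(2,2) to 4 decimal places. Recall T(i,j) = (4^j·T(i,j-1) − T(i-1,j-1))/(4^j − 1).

T(1,1) = 0.196781 + (0.196781 − 0.214113)/3 = 0.191004
T(2,1) = (4·0.192332 − 0.196781) / 3 = 0.190849
T(2,2) = 0.190849 + (0.190849 − 0.191004)/15 = 0.190839

0.1908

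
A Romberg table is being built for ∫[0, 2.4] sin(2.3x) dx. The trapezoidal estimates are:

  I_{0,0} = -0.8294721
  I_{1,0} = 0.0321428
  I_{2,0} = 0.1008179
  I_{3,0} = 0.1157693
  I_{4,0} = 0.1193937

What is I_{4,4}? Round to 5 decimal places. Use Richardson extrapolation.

0.12059

I_{1,1} = (4·0.0321428 − (-0.8294721)) / 3 = 0.3193478
I_{2,1} = 0.1008179 + (0.1008179 − 0.0321428)/3 = 0.1237096
I_{3,1} = 0.1157693 + (0.1157693 − 0.1008179)/3 = 0.1207531
I_{4,1} = 0.1193937 + (0.1193937 − 0.1157693)/3 = 0.1206018
I_{2,2} = 0.1237096 + (0.1237096 − 0.3193478)/15 = 0.1106671
I_{3,2} = (16·0.1207531 − 0.1237096) / 15 = 0.1205560
I_{4,2} = (16·0.1206018 − 0.1207531) / 15 = 0.1205917
I_{3,3} = (64·0.1205560 − 0.1106671) / 63 = 0.1207130
I_{4,3} = (64·0.1205917 − 0.1205560) / 63 = 0.1205923
I_{4,4} = 0.1205923 + (0.1205923 − 0.1207130)/255 = 0.1205918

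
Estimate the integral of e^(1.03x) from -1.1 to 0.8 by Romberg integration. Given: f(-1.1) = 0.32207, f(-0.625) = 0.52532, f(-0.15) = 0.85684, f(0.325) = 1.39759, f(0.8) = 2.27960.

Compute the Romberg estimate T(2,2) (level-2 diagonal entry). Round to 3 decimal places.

T(0,0) (trapezoid, 1 panel, h=1.9000): 2.47159
T(1,0) (trapezoid, 2 panels, h=0.9500): 2.04979
T(2,0) (trapezoid, 4 panels, h=0.4750): 1.93828
T(1,1) = 2.04979 + (2.04979 − 2.47159)/3 = 1.90919
T(2,1) = 1.93828 + (1.93828 − 2.04979)/3 = 1.90111
T(2,2) = 1.90111 + (1.90111 − 1.90919)/15 = 1.90057

1.901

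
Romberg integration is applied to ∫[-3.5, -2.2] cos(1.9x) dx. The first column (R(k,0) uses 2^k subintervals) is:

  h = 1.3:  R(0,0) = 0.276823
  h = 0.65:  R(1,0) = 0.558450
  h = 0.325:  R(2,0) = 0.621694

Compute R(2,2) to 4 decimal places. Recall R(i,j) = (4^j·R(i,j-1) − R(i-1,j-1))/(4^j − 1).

0.6421

R(1,1) = (4·0.558450 − 0.276823) / 3 = 0.652326
R(2,1) = 0.621694 + (0.621694 − 0.558450)/3 = 0.642775
R(2,2) = 0.642775 + (0.642775 − 0.652326)/15 = 0.642138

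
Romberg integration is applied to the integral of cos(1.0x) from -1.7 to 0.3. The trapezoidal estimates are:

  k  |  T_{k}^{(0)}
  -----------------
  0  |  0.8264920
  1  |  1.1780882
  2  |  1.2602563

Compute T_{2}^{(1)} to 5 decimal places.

1.28765

Richardson extrapolation on the trapezoidal column (denominator 4−1=3):
T_{2}^{(1)} = (4·1.2602563 − 1.1780882) / 3 = 1.2876457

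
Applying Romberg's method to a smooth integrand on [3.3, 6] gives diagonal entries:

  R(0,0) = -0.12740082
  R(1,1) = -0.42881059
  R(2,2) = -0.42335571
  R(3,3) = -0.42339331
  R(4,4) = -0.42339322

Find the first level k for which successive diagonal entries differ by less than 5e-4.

|R(1,1) − R(0,0)| = 0.30140977 ≥ 5e-4
|R(2,2) − R(1,1)| = 0.00545488 ≥ 5e-4
|R(3,3) − R(2,2)| = 0.00003760 < 5e-4

k = 3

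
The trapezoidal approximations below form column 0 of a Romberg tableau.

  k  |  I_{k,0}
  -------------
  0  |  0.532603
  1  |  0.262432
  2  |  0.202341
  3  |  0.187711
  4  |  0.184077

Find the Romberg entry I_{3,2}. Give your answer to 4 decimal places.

Richardson extrapolation on the trapezoidal column (denominator 4−1=3):
I_{2,1} = 0.202341 + (0.202341 − 0.262432)/3 = 0.182311
I_{3,1} = 0.187711 + (0.187711 − 0.202341)/3 = 0.182834
I_{3,2} = (16·0.182834 − 0.182311) / 15 = 0.182869

0.1829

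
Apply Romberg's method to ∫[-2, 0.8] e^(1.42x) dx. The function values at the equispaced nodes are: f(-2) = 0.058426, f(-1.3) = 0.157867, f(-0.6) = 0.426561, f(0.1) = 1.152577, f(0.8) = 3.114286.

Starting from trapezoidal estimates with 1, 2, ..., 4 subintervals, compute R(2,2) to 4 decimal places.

2.1548

R(0,0) (trapezoid, 1 panel, h=2.8000): 4.441797
R(1,0) (trapezoid, 2 panels, h=1.4000): 2.818084
R(2,0) (trapezoid, 4 panels, h=0.7000): 2.326353
R(1,1) = 2.818084 + (2.818084 − 4.441797)/3 = 2.276846
R(2,1) = 2.326353 + (2.326353 − 2.818084)/3 = 2.162443
R(2,2) = 2.162443 + (2.162443 − 2.276846)/15 = 2.154816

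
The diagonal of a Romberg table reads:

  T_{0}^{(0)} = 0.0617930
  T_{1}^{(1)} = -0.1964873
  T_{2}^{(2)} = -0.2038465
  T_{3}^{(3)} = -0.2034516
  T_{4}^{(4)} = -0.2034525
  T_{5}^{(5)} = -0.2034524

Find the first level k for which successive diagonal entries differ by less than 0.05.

|T_{1}^{(1)} − T_{0}^{(0)}| = 0.2582803 ≥ 0.05
|T_{2}^{(2)} − T_{1}^{(1)}| = 0.0073592 < 0.05

k = 2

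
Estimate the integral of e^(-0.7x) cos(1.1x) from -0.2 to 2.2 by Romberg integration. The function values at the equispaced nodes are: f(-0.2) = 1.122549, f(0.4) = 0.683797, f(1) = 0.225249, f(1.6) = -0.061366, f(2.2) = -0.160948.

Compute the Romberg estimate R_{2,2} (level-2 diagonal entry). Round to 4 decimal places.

R_{0,0} (trapezoid, 1 panel, h=2.4000): 1.153921
R_{1,0} (trapezoid, 2 panels, h=1.2000): 0.847259
R_{2,0} (trapezoid, 4 panels, h=0.6000): 0.797088
R_{1,1} = 0.847259 + (0.847259 − 1.153921)/3 = 0.745038
R_{2,1} = 0.797088 + (0.797088 − 0.847259)/3 = 0.780364
R_{2,2} = 0.780364 + (0.780364 − 0.745038)/15 = 0.782719

0.7827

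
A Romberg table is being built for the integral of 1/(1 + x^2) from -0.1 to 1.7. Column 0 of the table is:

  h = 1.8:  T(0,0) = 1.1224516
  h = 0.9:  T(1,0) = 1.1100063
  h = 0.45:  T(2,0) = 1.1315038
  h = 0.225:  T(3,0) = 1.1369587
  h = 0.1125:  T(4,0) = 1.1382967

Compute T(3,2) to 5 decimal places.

Richardson extrapolation on the trapezoidal column (denominator 4−1=3):
T(2,1) = 1.1315038 + (1.1315038 − 1.1100063)/3 = 1.1386696
T(3,1) = (4·1.1369587 − 1.1315038) / 3 = 1.1387770
T(3,2) = 1.1387770 + (1.1387770 − 1.1386696)/15 = 1.1387842

1.13878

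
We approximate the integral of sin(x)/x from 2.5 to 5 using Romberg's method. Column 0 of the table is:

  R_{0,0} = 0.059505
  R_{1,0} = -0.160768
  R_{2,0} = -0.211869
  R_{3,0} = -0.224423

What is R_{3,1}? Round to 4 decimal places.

-0.2286

Richardson extrapolation on the trapezoidal column (denominator 4−1=3):
R_{3,1} = -0.224423 + (-0.224423 − (-0.211869))/3 = -0.228608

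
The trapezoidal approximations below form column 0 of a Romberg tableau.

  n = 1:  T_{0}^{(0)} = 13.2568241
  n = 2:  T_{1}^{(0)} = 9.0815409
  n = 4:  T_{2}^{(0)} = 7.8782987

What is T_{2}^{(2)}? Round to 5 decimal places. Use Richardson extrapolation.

7.46305

T_{1}^{(1)} = 9.0815409 + (9.0815409 − 13.2568241)/3 = 7.6897798
T_{2}^{(1)} = 7.8782987 + (7.8782987 − 9.0815409)/3 = 7.4772180
T_{2}^{(2)} = (16·7.4772180 − 7.6897798) / 15 = 7.4630472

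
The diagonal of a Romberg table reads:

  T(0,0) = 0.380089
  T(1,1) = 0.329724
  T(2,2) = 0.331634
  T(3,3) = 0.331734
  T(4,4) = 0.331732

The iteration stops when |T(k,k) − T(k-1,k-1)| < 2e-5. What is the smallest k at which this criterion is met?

k = 4

|T(1,1) − T(0,0)| = 0.050365 ≥ 2e-5
|T(2,2) − T(1,1)| = 0.001910 ≥ 2e-5
|T(3,3) − T(2,2)| = 0.000100 ≥ 2e-5
|T(4,4) − T(3,3)| = 0.000002 < 2e-5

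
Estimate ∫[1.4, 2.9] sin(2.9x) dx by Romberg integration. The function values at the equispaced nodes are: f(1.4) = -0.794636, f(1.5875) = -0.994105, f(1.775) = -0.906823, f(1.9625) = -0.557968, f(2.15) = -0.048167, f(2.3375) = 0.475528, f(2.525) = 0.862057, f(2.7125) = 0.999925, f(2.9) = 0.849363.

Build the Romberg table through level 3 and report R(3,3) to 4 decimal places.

R(0,0) (trapezoid, 1 panel, h=1.5000): 0.041045
R(1,0) (trapezoid, 2 panels, h=0.7500): -0.015603
R(2,0) (trapezoid, 4 panels, h=0.3750): -0.024589
R(3,0) (trapezoid, 8 panels, h=0.1875): -0.026661
R(1,1) = -0.015603 + (-0.015603 − 0.041045)/3 = -0.034486
R(2,1) = -0.024589 + (-0.024589 − (-0.015603))/3 = -0.027584
R(3,1) = -0.026661 + (-0.026661 − (-0.024589))/3 = -0.027352
R(2,2) = -0.027584 + (-0.027584 − (-0.034486))/15 = -0.027124
R(3,2) = -0.027352 + (-0.027352 − (-0.027584))/15 = -0.027337
R(3,3) = -0.027337 + (-0.027337 − (-0.027124))/63 = -0.027340

-0.0273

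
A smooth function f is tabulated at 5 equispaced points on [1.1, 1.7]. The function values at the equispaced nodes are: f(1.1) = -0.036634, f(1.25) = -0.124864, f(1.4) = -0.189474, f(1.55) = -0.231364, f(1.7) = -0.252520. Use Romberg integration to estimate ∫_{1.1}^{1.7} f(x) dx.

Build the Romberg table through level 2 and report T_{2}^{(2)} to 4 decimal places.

T_{0}^{(0)} (trapezoid, 1 panel, h=0.6000): -0.086746
T_{1}^{(0)} (trapezoid, 2 panels, h=0.3000): -0.100215
T_{2}^{(0)} (trapezoid, 4 panels, h=0.1500): -0.103542
T_{1}^{(1)} = -0.100215 + (-0.100215 − (-0.086746))/3 = -0.104705
T_{2}^{(1)} = -0.103542 + (-0.103542 − (-0.100215))/3 = -0.104651
T_{2}^{(2)} = -0.104651 + (-0.104651 − (-0.104705))/15 = -0.104647

-0.1046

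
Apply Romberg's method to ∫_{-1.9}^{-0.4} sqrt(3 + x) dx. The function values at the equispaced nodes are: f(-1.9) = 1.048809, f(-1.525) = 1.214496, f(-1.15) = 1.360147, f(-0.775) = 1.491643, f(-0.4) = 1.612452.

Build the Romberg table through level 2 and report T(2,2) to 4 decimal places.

2.0258

T(0,0) (trapezoid, 1 panel, h=1.5000): 1.995946
T(1,0) (trapezoid, 2 panels, h=0.7500): 2.018083
T(2,0) (trapezoid, 4 panels, h=0.3750): 2.023844
T(1,1) = 2.018083 + (2.018083 − 1.995946)/3 = 2.025462
T(2,1) = 2.023844 + (2.023844 − 2.018083)/3 = 2.025764
T(2,2) = 2.025764 + (2.025764 − 2.025462)/15 = 2.025784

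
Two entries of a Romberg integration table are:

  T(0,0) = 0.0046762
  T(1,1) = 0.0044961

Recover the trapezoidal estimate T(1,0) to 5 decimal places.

From T(1,1) = (4·T(1,0) − T(0,0))/3, solve for T(1,0):
4·T(1,0) = 3·0.0044961 + 0.0046762 = 0.0181645
T(1,0) = 0.0045411

0.00454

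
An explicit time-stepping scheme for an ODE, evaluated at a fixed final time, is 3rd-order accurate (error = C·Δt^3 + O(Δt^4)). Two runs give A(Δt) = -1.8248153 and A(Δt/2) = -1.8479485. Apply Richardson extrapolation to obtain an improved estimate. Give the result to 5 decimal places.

The leading error scales as Δt^3; refining by a factor of 2 reduces it by 2^3 = 8.
Extrapolated value = (8·A(Δt/2) − A(Δt)) / (8 − 1)
= (8·(-1.8479485) − (-1.8248153)) / 7
= -12.9587727 / 7 = -1.8512532

-1.85125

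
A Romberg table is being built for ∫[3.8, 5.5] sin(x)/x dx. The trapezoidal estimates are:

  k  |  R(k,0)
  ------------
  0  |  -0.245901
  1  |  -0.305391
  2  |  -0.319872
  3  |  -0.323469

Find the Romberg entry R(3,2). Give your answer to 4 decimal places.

Richardson extrapolation on the trapezoidal column (denominator 4−1=3):
R(2,1) = (4·(-0.319872) − (-0.305391)) / 3 = -0.324699
R(3,1) = (4·(-0.323469) − (-0.319872)) / 3 = -0.324668
R(3,2) = (16·(-0.324668) − (-0.324699)) / 15 = -0.324666

-0.3247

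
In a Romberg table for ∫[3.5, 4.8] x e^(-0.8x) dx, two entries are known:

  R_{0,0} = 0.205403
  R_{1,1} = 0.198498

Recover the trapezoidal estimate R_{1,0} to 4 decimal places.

From R_{1,1} = (4·R_{1,0} − R_{0,0})/3, solve for R_{1,0}:
4·R_{1,0} = 3·0.198498 + 0.205403 = 0.800897
R_{1,0} = 0.200224

0.2002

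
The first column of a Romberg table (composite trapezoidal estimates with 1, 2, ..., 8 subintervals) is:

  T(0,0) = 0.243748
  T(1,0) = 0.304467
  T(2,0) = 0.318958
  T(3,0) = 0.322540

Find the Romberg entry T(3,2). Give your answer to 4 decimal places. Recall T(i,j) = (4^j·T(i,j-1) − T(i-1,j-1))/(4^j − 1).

T(2,1) = (4·0.318958 − 0.304467) / 3 = 0.323788
T(3,1) = 0.322540 + (0.322540 − 0.318958)/3 = 0.323734
T(3,2) = 0.323734 + (0.323734 − 0.323788)/15 = 0.323730

0.3237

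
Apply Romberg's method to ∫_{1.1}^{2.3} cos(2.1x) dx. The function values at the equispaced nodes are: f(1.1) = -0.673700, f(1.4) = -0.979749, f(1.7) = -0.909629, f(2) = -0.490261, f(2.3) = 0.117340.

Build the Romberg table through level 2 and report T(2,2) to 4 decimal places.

T(0,0) (trapezoid, 1 panel, h=1.2000): -0.333816
T(1,0) (trapezoid, 2 panels, h=0.6000): -0.712685
T(2,0) (trapezoid, 4 panels, h=0.3000): -0.797346
T(1,1) = -0.712685 + (-0.712685 − (-0.333816))/3 = -0.838975
T(2,1) = -0.797346 + (-0.797346 − (-0.712685))/3 = -0.825566
T(2,2) = -0.825566 + (-0.825566 − (-0.838975))/15 = -0.824672

-0.8247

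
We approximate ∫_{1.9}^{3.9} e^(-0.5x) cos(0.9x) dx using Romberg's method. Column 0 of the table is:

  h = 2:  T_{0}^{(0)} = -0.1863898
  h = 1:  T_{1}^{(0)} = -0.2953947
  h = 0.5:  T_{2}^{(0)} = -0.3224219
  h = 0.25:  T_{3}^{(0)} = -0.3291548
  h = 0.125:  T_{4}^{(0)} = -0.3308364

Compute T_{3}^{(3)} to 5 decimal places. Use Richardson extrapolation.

T_{1}^{(1)} = (4·(-0.2953947) − (-0.1863898)) / 3 = -0.3317297
T_{2}^{(1)} = -0.3224219 + (-0.3224219 − (-0.2953947))/3 = -0.3314310
T_{3}^{(1)} = -0.3291548 + (-0.3291548 − (-0.3224219))/3 = -0.3313991
T_{2}^{(2)} = -0.3314310 + (-0.3314310 − (-0.3317297))/15 = -0.3314111
T_{3}^{(2)} = (16·(-0.3313991) − (-0.3314310)) / 15 = -0.3313970
T_{3}^{(3)} = (64·(-0.3313970) − (-0.3314111)) / 63 = -0.3313968

-0.33140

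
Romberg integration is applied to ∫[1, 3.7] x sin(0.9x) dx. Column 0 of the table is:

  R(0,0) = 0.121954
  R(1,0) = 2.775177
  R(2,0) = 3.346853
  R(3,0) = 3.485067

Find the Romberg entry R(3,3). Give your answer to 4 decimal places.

3.5307

Richardson extrapolation on the trapezoidal column (denominator 4−1=3):
R(1,1) = (4·2.775177 − 0.121954) / 3 = 3.659585
R(2,1) = (4·3.346853 − 2.775177) / 3 = 3.537412
R(3,1) = 3.485067 + (3.485067 − 3.346853)/3 = 3.531138
R(2,2) = (16·3.537412 − 3.659585) / 15 = 3.529267
R(3,2) = 3.531138 + (3.531138 − 3.537412)/15 = 3.530720
R(3,3) = 3.530720 + (3.530720 − 3.529267)/63 = 3.530743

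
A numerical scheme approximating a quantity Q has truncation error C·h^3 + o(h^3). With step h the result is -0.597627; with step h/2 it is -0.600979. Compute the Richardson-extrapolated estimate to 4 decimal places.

-0.6015

The leading error scales as h^3; refining by a factor of 2 reduces it by 2^3 = 8.
Extrapolated value = (8·A(h/2) − A(h)) / (8 − 1)
= (8·(-0.600979) − (-0.597627)) / 7
= -4.210205 / 7 = -0.601458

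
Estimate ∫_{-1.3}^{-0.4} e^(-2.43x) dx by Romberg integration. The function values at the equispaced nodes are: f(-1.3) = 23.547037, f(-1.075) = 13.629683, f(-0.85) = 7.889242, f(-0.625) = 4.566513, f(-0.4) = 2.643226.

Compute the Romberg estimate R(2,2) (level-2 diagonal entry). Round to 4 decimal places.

R(0,0) (trapezoid, 1 panel, h=0.9000): 11.785618
R(1,0) (trapezoid, 2 panels, h=0.4500): 9.442968
R(2,0) (trapezoid, 4 panels, h=0.2250): 8.815628
R(1,1) = 9.442968 + (9.442968 − 11.785618)/3 = 8.662085
R(2,1) = 8.815628 + (8.815628 − 9.442968)/3 = 8.606515
R(2,2) = 8.606515 + (8.606515 − 8.662085)/15 = 8.602810

8.6028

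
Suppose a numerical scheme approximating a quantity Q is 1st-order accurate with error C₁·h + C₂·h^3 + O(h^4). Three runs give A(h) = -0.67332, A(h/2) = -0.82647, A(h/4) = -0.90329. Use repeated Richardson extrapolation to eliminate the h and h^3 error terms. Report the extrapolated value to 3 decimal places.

-0.980

First eliminate the h term (factor 2^1 = 2):
  B₁ = (2·(-0.82647) − (-0.67332))/1 = -0.97962
  B₂ = (2·(-0.90329) − (-0.82647))/1 = -0.98011
Then eliminate the h^3 term (factor 2^3 = 8):
  (8·(-0.98011) − (-0.97962))/7 = -0.98018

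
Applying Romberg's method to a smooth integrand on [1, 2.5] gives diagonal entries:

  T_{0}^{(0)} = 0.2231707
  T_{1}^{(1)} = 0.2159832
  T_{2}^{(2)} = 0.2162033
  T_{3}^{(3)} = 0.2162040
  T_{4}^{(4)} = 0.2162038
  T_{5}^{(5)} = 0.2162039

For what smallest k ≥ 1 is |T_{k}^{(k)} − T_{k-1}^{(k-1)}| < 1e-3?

k = 2

|T_{1}^{(1)} − T_{0}^{(0)}| = 0.0071875 ≥ 1e-3
|T_{2}^{(2)} − T_{1}^{(1)}| = 0.0002201 < 1e-3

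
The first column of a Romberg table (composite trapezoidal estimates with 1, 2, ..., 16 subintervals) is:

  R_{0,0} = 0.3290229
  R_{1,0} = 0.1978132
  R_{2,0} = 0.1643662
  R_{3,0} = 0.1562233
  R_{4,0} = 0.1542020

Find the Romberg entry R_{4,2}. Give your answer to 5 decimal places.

0.15353

Richardson extrapolation on the trapezoidal column (denominator 4−1=3):
R_{3,1} = (4·0.1562233 − 0.1643662) / 3 = 0.1535090
R_{4,1} = 0.1542020 + (0.1542020 − 0.1562233)/3 = 0.1535282
R_{4,2} = (16·0.1535282 − 0.1535090) / 15 = 0.1535295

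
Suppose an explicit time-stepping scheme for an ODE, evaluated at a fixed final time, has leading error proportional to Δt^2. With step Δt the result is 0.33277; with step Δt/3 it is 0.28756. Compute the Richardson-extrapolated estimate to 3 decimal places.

0.282

The leading error scales as Δt^2; refining by a factor of 3 reduces it by 3^2 = 9.
Extrapolated value = (9·A(Δt/3) − A(Δt)) / (9 − 1)
= (9·0.28756 − 0.33277) / 8
= 2.25527 / 8 = 0.28191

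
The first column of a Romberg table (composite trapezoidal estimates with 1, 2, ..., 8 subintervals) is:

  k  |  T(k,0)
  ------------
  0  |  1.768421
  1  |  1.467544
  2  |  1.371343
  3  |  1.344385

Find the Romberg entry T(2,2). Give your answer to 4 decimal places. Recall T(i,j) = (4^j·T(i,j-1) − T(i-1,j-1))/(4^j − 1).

Richardson extrapolation on the trapezoidal column (denominator 4−1=3):
T(1,1) = 1.467544 + (1.467544 − 1.768421)/3 = 1.367252
T(2,1) = 1.371343 + (1.371343 − 1.467544)/3 = 1.339276
T(2,2) = (16·1.339276 − 1.367252) / 15 = 1.337411

1.3374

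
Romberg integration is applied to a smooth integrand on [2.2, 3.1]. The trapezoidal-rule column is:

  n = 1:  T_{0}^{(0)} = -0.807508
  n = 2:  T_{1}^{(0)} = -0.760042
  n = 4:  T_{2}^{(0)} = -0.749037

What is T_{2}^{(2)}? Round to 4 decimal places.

T_{1}^{(1)} = (4·(-0.760042) − (-0.807508)) / 3 = -0.744220
T_{2}^{(1)} = (4·(-0.749037) − (-0.760042)) / 3 = -0.745369
T_{2}^{(2)} = -0.745369 + (-0.745369 − (-0.744220))/15 = -0.745446

-0.7454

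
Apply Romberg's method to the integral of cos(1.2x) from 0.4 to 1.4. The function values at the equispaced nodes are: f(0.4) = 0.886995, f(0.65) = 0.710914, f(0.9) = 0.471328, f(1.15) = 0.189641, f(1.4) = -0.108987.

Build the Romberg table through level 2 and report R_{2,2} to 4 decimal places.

R_{0,0} (trapezoid, 1 panel, h=1.0000): 0.389004
R_{1,0} (trapezoid, 2 panels, h=0.5000): 0.430166
R_{2,0} (trapezoid, 4 panels, h=0.2500): 0.440222
R_{1,1} = 0.430166 + (0.430166 − 0.389004)/3 = 0.443887
R_{2,1} = 0.440222 + (0.440222 − 0.430166)/3 = 0.443574
R_{2,2} = 0.443574 + (0.443574 − 0.443887)/15 = 0.443553

0.4436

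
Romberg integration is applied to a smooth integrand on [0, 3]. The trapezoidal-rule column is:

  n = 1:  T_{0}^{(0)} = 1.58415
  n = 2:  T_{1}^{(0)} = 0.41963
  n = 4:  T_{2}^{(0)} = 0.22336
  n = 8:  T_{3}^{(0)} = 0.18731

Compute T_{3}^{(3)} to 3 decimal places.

0.177

T_{1}^{(1)} = (4·0.41963 − 1.58415) / 3 = 0.03146
T_{2}^{(1)} = (4·0.22336 − 0.41963) / 3 = 0.15794
T_{3}^{(1)} = (4·0.18731 − 0.22336) / 3 = 0.17529
T_{2}^{(2)} = (16·0.15794 − 0.03146) / 15 = 0.16637
T_{3}^{(2)} = (16·0.17529 − 0.15794) / 15 = 0.17645
T_{3}^{(3)} = (64·0.17645 − 0.16637) / 63 = 0.17661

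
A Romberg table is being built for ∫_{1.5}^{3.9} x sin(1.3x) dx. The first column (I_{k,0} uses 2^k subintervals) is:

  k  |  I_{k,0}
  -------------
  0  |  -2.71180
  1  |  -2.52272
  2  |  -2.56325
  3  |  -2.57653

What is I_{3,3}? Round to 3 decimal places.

-2.581

Richardson extrapolation on the trapezoidal column (denominator 4−1=3):
I_{1,1} = -2.52272 + (-2.52272 − (-2.71180))/3 = -2.45969
I_{2,1} = (4·(-2.56325) − (-2.52272)) / 3 = -2.57676
I_{3,1} = (4·(-2.57653) − (-2.56325)) / 3 = -2.58096
I_{2,2} = (16·(-2.57676) − (-2.45969)) / 15 = -2.58456
I_{3,2} = -2.58096 + (-2.58096 − (-2.57676))/15 = -2.58124
I_{3,3} = (64·(-2.58124) − (-2.58456)) / 63 = -2.58119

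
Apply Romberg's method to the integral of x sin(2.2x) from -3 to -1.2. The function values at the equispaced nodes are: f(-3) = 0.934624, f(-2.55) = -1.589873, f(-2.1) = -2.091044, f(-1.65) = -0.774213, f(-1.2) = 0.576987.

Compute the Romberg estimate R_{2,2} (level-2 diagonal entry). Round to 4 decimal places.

-1.8032

R_{0,0} (trapezoid, 1 panel, h=1.8000): 1.360450
R_{1,0} (trapezoid, 2 panels, h=0.9000): -1.201715
R_{2,0} (trapezoid, 4 panels, h=0.4500): -1.664696
R_{1,1} = -1.201715 + (-1.201715 − 1.360450)/3 = -2.055770
R_{2,1} = -1.664696 + (-1.664696 − (-1.201715))/3 = -1.819023
R_{2,2} = -1.819023 + (-1.819023 − (-2.055770))/15 = -1.803240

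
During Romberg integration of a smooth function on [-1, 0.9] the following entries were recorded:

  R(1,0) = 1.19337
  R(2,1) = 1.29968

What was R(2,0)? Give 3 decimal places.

1.273

From R(2,1) = (4·R(2,0) − R(1,0))/3, solve for R(2,0):
4·R(2,0) = 3·1.29968 + 1.19337 = 5.09241
R(2,0) = 1.27310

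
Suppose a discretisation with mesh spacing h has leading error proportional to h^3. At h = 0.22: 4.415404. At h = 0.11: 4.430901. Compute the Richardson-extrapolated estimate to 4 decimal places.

The leading error scales as h^3; refining by a factor of 2 reduces it by 2^3 = 8.
Extrapolated value = (8·A(h/2) − A(h)) / (8 − 1)
= (8·4.430901 − 4.415404) / 7
= 31.031804 / 7 = 4.433115

4.4331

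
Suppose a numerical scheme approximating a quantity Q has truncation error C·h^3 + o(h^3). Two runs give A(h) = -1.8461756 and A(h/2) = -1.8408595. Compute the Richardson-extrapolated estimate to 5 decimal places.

Extrapolated value = (8·A(h/2) − A(h)) / (8 − 1)
= (8·(-1.8408595) − (-1.8461756)) / 7
= -12.8807004 / 7 = -1.8401001

-1.84010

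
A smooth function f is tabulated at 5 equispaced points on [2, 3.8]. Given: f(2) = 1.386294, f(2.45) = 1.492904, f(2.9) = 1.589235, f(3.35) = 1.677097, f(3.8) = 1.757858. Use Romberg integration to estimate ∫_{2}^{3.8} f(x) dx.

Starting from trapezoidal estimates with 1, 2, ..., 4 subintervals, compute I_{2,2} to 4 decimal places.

I_{0,0} (trapezoid, 1 panel, h=1.8000): 2.829737
I_{1,0} (trapezoid, 2 panels, h=0.9000): 2.845180
I_{2,0} (trapezoid, 4 panels, h=0.4500): 2.849090
I_{1,1} = 2.845180 + (2.845180 − 2.829737)/3 = 2.850328
I_{2,1} = 2.849090 + (2.849090 − 2.845180)/3 = 2.850393
I_{2,2} = 2.850393 + (2.850393 − 2.850328)/15 = 2.850397

2.8504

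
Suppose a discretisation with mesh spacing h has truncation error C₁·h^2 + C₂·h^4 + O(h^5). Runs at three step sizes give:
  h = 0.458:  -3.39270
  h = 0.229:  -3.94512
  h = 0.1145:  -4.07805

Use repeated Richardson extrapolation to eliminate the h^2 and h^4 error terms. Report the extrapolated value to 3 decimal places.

-4.122

First eliminate the h^2 term (factor 2^2 = 4):
  B₁ = (4·(-3.94512) − (-3.39270))/3 = -4.12926
  B₂ = (4·(-4.07805) − (-3.94512))/3 = -4.12236
Then eliminate the h^4 term (factor 2^4 = 16):
  (16·(-4.12236) − (-4.12926))/15 = -4.12190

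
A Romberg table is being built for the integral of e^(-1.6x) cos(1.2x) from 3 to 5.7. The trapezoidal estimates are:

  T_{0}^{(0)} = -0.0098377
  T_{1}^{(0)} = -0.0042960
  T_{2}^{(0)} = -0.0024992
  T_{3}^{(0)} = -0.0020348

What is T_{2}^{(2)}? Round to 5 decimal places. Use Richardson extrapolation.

T_{1}^{(1)} = (4·(-0.0042960) − (-0.0098377)) / 3 = -0.0024488
T_{2}^{(1)} = -0.0024992 + (-0.0024992 − (-0.0042960))/3 = -0.0019003
T_{2}^{(2)} = -0.0019003 + (-0.0019003 − (-0.0024488))/15 = -0.0018637

-0.00186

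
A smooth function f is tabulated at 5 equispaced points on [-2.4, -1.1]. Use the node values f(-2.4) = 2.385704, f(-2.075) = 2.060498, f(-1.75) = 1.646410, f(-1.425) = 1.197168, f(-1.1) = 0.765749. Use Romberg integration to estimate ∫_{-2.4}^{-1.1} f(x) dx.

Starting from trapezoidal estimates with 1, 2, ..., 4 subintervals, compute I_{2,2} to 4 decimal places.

2.1098

I_{0,0} (trapezoid, 1 panel, h=1.3000): 2.048444
I_{1,0} (trapezoid, 2 panels, h=0.6500): 2.094389
I_{2,0} (trapezoid, 4 panels, h=0.3250): 2.105936
I_{1,1} = 2.094389 + (2.094389 − 2.048444)/3 = 2.109704
I_{2,1} = 2.105936 + (2.105936 − 2.094389)/3 = 2.109785
I_{2,2} = 2.109785 + (2.109785 − 2.109704)/15 = 2.109790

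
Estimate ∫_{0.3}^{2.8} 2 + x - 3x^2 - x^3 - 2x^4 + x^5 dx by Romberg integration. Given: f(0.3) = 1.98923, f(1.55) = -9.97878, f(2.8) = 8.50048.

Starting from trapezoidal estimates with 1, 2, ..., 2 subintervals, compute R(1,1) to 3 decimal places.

R(0,0) (trapezoid, 1 panel, h=2.5000): 13.11214
R(1,0) (trapezoid, 2 panels, h=1.2500): -5.91741
R(1,1) = -5.91741 + (-5.91741 − 13.11214)/3 = -12.26059

-12.261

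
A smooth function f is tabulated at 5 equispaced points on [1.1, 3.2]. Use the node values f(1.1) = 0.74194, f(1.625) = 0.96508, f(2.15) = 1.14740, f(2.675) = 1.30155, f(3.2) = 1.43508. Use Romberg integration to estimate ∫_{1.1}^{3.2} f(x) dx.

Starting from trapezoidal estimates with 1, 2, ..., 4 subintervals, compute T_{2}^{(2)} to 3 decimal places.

T_{0}^{(0)} (trapezoid, 1 panel, h=2.1000): 2.28587
T_{1}^{(0)} (trapezoid, 2 panels, h=1.0500): 2.34771
T_{2}^{(0)} (trapezoid, 4 panels, h=0.5250): 2.36383
T_{1}^{(1)} = 2.34771 + (2.34771 − 2.28587)/3 = 2.36832
T_{2}^{(1)} = 2.36383 + (2.36383 − 2.34771)/3 = 2.36920
T_{2}^{(2)} = 2.36920 + (2.36920 − 2.36832)/15 = 2.36926

2.369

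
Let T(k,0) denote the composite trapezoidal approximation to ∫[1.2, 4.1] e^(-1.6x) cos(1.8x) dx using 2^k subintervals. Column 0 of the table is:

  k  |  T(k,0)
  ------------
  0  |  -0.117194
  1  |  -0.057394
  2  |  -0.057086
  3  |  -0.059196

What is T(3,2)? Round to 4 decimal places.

Richardson extrapolation on the trapezoidal column (denominator 4−1=3):
T(2,1) = (4·(-0.057086) − (-0.057394)) / 3 = -0.056983
T(3,1) = (4·(-0.059196) − (-0.057086)) / 3 = -0.059899
T(3,2) = -0.059899 + (-0.059899 − (-0.056983))/15 = -0.060093

-0.0601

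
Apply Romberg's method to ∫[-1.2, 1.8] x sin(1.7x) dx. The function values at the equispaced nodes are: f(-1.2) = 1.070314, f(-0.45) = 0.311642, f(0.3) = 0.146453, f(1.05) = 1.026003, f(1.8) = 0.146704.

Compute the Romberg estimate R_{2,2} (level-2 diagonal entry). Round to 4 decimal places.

1.7694

R_{0,0} (trapezoid, 1 panel, h=3.0000): 1.825527
R_{1,0} (trapezoid, 2 panels, h=1.5000): 1.132443
R_{2,0} (trapezoid, 4 panels, h=0.7500): 1.569455
R_{1,1} = 1.132443 + (1.132443 − 1.825527)/3 = 0.901415
R_{2,1} = 1.569455 + (1.569455 − 1.132443)/3 = 1.715126
R_{2,2} = 1.715126 + (1.715126 − 0.901415)/15 = 1.769373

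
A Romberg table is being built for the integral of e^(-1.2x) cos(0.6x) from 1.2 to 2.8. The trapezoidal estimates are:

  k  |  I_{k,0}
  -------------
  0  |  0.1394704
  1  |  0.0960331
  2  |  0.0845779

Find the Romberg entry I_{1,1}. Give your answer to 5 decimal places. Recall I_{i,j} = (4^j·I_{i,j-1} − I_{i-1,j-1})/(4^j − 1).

I_{1,1} = 0.0960331 + (0.0960331 − 0.1394704)/3 = 0.0815540

0.08155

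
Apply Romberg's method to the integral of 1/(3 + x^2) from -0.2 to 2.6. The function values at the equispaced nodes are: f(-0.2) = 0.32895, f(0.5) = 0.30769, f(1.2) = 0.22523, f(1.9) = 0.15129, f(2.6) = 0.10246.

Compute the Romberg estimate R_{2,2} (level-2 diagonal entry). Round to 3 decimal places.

R_{0,0} (trapezoid, 1 panel, h=2.8000): 0.60397
R_{1,0} (trapezoid, 2 panels, h=1.4000): 0.61731
R_{2,0} (trapezoid, 4 panels, h=0.7000): 0.62994
R_{1,1} = 0.61731 + (0.61731 − 0.60397)/3 = 0.62176
R_{2,1} = 0.62994 + (0.62994 − 0.61731)/3 = 0.63415
R_{2,2} = 0.63415 + (0.63415 − 0.62176)/15 = 0.63498

0.635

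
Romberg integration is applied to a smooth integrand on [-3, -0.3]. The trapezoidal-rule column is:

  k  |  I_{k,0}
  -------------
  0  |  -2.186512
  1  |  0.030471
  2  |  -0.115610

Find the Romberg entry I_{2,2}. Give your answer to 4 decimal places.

-0.2266

I_{1,1} = (4·0.030471 − (-2.186512)) / 3 = 0.769465
I_{2,1} = (4·(-0.115610) − 0.030471) / 3 = -0.164304
I_{2,2} = (16·(-0.164304) − 0.769465) / 15 = -0.226555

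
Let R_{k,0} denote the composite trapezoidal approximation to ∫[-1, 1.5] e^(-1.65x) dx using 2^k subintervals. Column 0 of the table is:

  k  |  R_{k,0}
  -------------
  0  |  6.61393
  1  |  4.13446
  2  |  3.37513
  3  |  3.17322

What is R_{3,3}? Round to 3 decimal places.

3.105

Richardson extrapolation on the trapezoidal column (denominator 4−1=3):
R_{1,1} = 4.13446 + (4.13446 − 6.61393)/3 = 3.30797
R_{2,1} = 3.37513 + (3.37513 − 4.13446)/3 = 3.12202
R_{3,1} = 3.17322 + (3.17322 − 3.37513)/3 = 3.10592
R_{2,2} = (16·3.12202 − 3.30797) / 15 = 3.10962
R_{3,2} = (16·3.10592 − 3.12202) / 15 = 3.10485
R_{3,3} = 3.10485 + (3.10485 − 3.10962)/63 = 3.10477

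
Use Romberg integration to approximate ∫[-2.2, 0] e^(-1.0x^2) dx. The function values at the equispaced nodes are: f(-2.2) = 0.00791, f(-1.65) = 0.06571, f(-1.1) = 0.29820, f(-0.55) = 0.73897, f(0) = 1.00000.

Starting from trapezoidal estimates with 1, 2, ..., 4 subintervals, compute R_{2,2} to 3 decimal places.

R_{0,0} (trapezoid, 1 panel, h=2.2000): 1.10870
R_{1,0} (trapezoid, 2 panels, h=1.1000): 0.88237
R_{2,0} (trapezoid, 4 panels, h=0.5500): 0.88376
R_{1,1} = 0.88237 + (0.88237 − 1.10870)/3 = 0.80693
R_{2,1} = 0.88376 + (0.88376 − 0.88237)/3 = 0.88422
R_{2,2} = 0.88422 + (0.88422 − 0.80693)/15 = 0.88937

0.889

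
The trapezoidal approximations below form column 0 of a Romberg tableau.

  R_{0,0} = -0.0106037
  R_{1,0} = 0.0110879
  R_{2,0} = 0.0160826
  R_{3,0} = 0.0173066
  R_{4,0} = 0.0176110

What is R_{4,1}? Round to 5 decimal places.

0.01771

R_{4,1} = (4·0.0176110 − 0.0173066) / 3 = 0.0177125
(Column j=1 coincides with Simpson's rule on the same nodes.)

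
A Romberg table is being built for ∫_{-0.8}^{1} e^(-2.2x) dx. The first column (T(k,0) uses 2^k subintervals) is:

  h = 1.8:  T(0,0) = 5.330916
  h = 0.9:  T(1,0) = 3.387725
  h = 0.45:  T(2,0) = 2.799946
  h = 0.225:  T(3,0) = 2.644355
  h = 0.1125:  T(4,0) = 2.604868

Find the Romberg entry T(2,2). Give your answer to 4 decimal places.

2.5950

T(1,1) = 3.387725 + (3.387725 − 5.330916)/3 = 2.739995
T(2,1) = 2.799946 + (2.799946 − 3.387725)/3 = 2.604020
T(2,2) = (16·2.604020 − 2.739995) / 15 = 2.594955
(Column j=1 coincides with Simpson's rule on the same nodes.)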